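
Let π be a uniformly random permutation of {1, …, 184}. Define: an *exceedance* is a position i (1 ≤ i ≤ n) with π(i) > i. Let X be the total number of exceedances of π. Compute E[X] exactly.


Write X = Σ_{i=1}^{184} X_i, where X_i = 1_{π(i) > i}.
For each fixed i, π(i) is uniform over {1, …, 184} (marginal of a uniform permutation), so P[π(i) > i] = (n − i)/n. Summing: Σ_{i=1}^{184} (n − i)/n = (0 + 1 + … + 183)/184 = 184(184 − 1)/(2·184) = (184 − 1)/2.
Hence E[X] = Σ_{i=1}^{184} (184 − i)/184 = 183/2 ≈ 91.500.

E[X] = 183/2 = 91.500.


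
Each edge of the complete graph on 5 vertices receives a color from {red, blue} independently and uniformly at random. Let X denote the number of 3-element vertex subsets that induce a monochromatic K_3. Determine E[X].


Let X = Σ_S X_S over the C(5, 3) = 10 subsets S of size 3, where X_S = 1 if the K_3 on S is monochromatic.
For a fixed S, the K_3 on S has C(3, 2) = 3 edges. P[all 3 edges red] = (1/2)^3, and likewise for blue, so P[monochromatic] = 2·(1/2)^3 = 2^{1 − 3} = 1/4.
By linearity of expectation: E[X] = C(5, 3) · 2^{1 − 3} = 10 · 1/4 = 5/2.
Numerically: E[X] ≈ 2.500.

E[X] = C(5,3)·2^(1−C(3,2)) = 5/2 ≈ 2.500.


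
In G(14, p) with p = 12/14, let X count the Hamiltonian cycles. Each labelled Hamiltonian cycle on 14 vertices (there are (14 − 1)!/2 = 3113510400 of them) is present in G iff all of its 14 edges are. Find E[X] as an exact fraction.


K_14 has (14 − 1)!/2 = 3113510400 labelled Hamiltonian cycles.
For each such Hamiltonian cycle H, let X_H = 1 if all 14 edges of H are present in G. Then P[X_H = 1] = p^{14} = (6/7)^{14} = 78364164096/678223072849.
By linearity of expectation: E[X] = Σ_H E[X_H] = 3113510400 · p^{14} = 3113510400 · 78364164096/678223072849 = 34855377128600371200/96889010407.
Numerically: E[X] ≈ 3.597e+08.

E[X] = 3113510400 · (6/7)^{14} = 34855377128600371200/96889010407 ≈ 3.597e+08.


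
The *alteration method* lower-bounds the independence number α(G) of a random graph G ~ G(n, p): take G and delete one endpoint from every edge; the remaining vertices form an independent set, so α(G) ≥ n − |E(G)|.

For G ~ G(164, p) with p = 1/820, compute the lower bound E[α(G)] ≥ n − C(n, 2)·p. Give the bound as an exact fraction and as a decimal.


E[|E(G)|] = C(164, 2)·p = 13366 · (1/820) = 163/10.
E[α(G)] ≥ n − E[|E(G)|] = 164 − 163/10 = 1477/10.
Numerically: ≈ 147.70000.
(This is only a lower bound; the true E[α(G)] may be larger.)

E[α(G)] ≥ 1477/10 ≈ 147.70000.


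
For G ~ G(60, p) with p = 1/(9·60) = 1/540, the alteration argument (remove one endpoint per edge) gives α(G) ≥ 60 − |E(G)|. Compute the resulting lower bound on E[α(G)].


E[|E(G)|] = C(60, 2)·p = 1770 · (1/540) = 59/18.
E[α(G)] ≥ n − E[|E(G)|] = 60 − 59/18 = 1021/18.
Numerically: ≈ 56.722.
(This is only a lower bound; the true E[α(G)] may be larger.)

E[α(G)] ≥ 1021/18 ≈ 56.722.


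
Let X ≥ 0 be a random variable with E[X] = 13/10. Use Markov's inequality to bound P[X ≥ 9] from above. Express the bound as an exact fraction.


μ = E[X] = 13/10, a = 9.
Markov: P[X ≥ 9] ≤ μ/a = (13/10)/9 = 13/90.
Numerically: ≈ 0.1444.
(Since a = 9 > μ = 1.3000, the bound 13/90 is < 1 and informative.)

P[X ≥ 9] ≤ 13/90 ≈ 0.1444.


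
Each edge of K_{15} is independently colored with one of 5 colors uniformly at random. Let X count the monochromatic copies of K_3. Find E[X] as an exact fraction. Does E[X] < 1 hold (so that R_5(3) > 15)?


E[X] = C(15, 3) · 5^{1 − 3} = 455 · 5^{−2} = 455/25.
As a reduced fraction: E[X] = 91/5 ≈ 18.20000.
Is E[X] < 1? NO.
Since E[X] ≥ 1, the first-moment bound is inconclusive at n = 15; it does NOT by itself certify R_5(3) > 15.

E[X] = 91/5 ≈ 18.20000; E[X] ≥ 1; first-moment method inconclusive here.


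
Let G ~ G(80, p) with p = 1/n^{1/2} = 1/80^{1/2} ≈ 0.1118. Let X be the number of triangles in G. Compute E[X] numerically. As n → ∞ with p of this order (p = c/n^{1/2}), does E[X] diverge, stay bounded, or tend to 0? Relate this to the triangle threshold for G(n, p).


Number of potential triangles: C(80, 3) = 82160.
Each occurs with probability p³ ≈ (0.1118)³ ≈ 1.3975425e-03.
By linearity: E[X] = C(80, 3)·p³ ≈ 82160 · 1.3975425e-03 ≈ 114.82209.
Since α = 1/2 < 1, p = c/n^{1/2} ≫ 1/n is above the triangle threshold p ~ 1/n. Asymptotically E[X] ~ (c³/6)·n^{3(1−α)} = (1³/6)·n^{1.5} → ∞; triangles are abundant w.h.p.

E[X] ≈ 114.82209; in regime p = Θ(1/n^{1/2}) E[X] diverges (above the triangle threshold p ~ 1/n).


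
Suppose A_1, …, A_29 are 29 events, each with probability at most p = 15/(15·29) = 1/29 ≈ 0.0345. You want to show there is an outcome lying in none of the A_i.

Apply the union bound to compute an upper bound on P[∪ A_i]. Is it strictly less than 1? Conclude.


Union bound: P[∪_{i=1}^{29} A_i] ≤ Σ_i P[A_i] ≤ 29·p = 29·(1/29) = 1.
Numerically: 1 ≈ 1.0000.
Is 1 < 1? NO.
Since the bound 1 is ≥ 1, the union bound is uninformative here; it does NOT by itself certify existence.

29·p = 1 ≈ 1.0000; existence NOT certified by the union bound.


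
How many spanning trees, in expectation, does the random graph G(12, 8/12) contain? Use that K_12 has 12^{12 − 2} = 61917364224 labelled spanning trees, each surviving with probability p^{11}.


K_12 has 12^{12 − 2} = 61917364224 labelled spanning trees.
For each such spanning tree H, let X_H = 1 if all 11 edges of H are present in G. Then P[X_H = 1] = p^{11} = (2/3)^{11} = 2048/177147.
By linearity: E[X] = Σ_H E[X_H] = 61917364224 · p^{11} = 61917364224 · 2048/177147 = 2147483648/3.
Numerically: E[X] ≈ 7.158e+08.

E[X] = 61917364224 · (2/3)^{11} = 2147483648/3 ≈ 7.158e+08.


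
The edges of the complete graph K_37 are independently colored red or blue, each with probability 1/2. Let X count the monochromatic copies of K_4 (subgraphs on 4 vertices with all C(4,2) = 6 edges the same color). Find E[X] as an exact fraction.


Let X = Σ_S X_S over the C(37, 4) = 66045 subsets S of size 4, where X_S = 1 if the K_4 on S is monochromatic.
For a fixed S, the K_4 on S has C(4, 2) = 6 edges. P[all 6 edges red] = (1/2)^6, and likewise for blue, so P[monochromatic] = 2·(1/2)^6 = 2^{1 − 6} = 1/32.
Summing: E[X] = C(37, 4) · 2^{1 − 6} = 66045 · 1/32 = 66045/32.
Numerically: E[X] ≈ 2063.9062.

E[X] = C(37,4)·2^(1−C(4,2)) = 66045/32 ≈ 2063.9062.


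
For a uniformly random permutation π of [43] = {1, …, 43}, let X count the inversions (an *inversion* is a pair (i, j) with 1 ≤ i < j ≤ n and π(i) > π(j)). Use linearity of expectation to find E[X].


Write X = Σ X_I over the C(43, 2) = 903 pairs i < j, with X_I the indicator of one inversion.
There are 903 indicators.
For each fixed pair i < j, the values π(i) and π(j) are two distinct elements of {1, …, 43} in uniformly random order; by symmetry P[π(i) > π(j)] = 1/2.
By linearity: E[X] = 903 · (1/2) = C(43, 2) · (1/2) = 903/2 = 903/2 ≈ 451.50000.

E[X] = 903/2 = 451.50000.


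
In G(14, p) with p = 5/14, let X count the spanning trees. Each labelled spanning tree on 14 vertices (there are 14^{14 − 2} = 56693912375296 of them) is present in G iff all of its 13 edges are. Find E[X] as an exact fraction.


K_14 has 14^{14 − 2} = 56693912375296 labelled spanning trees.
For each such spanning tree H, let X_H = 1 if all 13 edges of H are present in G. Then P[X_H = 1] = p^{13} = (5/14)^{13} = 1220703125/793714773254144.
By linearity: E[X] = Σ_H E[X_H] = 56693912375296 · p^{13} = 56693912375296 · 1220703125/793714773254144 = 1220703125/14.
Numerically: E[X] ≈ 8.72e+07.

E[X] = 56693912375296 · (5/14)^{13} = 1220703125/14 ≈ 8.72e+07.


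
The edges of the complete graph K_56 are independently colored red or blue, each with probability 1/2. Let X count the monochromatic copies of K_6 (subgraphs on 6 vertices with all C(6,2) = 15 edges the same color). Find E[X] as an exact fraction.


Let X = Σ_S X_S over the C(56, 6) = 32468436 subsets S of size 6, where X_S = 1 if the K_6 on S is monochromatic.
For a fixed S, the K_6 on S has C(6, 2) = 15 edges. P[all 15 edges red] = (1/2)^15, and likewise for blue, so P[monochromatic] = 2·(1/2)^15 = 2^{1 − 15} = 1/16384.
By linearity: E[X] = C(56, 6) · 2^{1 − 15} = 32468436 · 1/16384 = 8117109/4096.
Numerically: E[X] ≈ 1981.716064.

E[X] = C(56,6)·2^(1−C(6,2)) = 8117109/4096 ≈ 1981.716064.


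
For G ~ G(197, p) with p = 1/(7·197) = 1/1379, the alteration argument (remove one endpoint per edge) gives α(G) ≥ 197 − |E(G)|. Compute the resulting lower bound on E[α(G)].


E[|E(G)|] = C(197, 2)·p = 19306 · (1/1379) = 14.
E[α(G)] ≥ n − E[|E(G)|] = 197 − 14 = 183.
Numerically: ≈ 183.00000.
(This is only a lower bound; the true E[α(G)] may be larger.)

E[α(G)] ≥ 183 ≈ 183.00000.


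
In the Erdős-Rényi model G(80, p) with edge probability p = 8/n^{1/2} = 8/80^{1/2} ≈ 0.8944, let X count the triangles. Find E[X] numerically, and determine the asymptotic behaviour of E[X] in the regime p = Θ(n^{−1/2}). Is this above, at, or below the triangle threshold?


Number of potential triangles: C(80, 3) = 82160.
Each occurs with probability p³ ≈ (0.8944)³ ≈ 7.155418e-01.
By linearity: E[X] = C(80, 3)·p³ ≈ 82160 · 7.155418e-01 ≈ 58788.9104.
Since α = 1/2 < 1, p = c/n^{1/2} ≫ 1/n is above the triangle threshold p ~ 1/n. Asymptotically E[X] ~ (c³/6)·n^{3(1−α)} = (8³/6)·n^{1.5} → ∞; triangles are abundant w.h.p.

E[X] ≈ 58788.9104; in regime p = Θ(1/n^{1/2}) E[X] diverges (above the triangle threshold p ~ 1/n).


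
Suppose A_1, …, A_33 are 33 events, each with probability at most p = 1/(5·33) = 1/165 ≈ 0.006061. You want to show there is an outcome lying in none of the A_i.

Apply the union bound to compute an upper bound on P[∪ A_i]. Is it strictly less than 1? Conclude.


Union bound: P[∪_{i=1}^{33} A_i] ≤ Σ_i P[A_i] ≤ 33·p = 33·(1/165) = 1/5.
Numerically: 1/5 ≈ 0.200000.
Is 1/5 < 1? YES.
Since P[∪ A_i] ≤ 1/5 < 1, the complement has P[∩ A_i^c] ≥ 1 − 1/5 = 4/5 > 0, so some outcome avoids every A_i.

33·p = 1/5 ≈ 0.200000; existence CERTIFIED by the union bound.


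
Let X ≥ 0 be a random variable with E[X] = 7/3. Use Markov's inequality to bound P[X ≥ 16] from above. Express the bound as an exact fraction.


μ = E[X] = 7/3, a = 16.
Markov: P[X ≥ 16] ≤ μ/a = (7/3)/16 = 7/48.
Numerically: ≈ 0.1458.
(Since a = 16 > μ = 2.3333, the bound 7/48 is < 1 and informative.)

P[X ≥ 16] ≤ 7/48 ≈ 0.1458.


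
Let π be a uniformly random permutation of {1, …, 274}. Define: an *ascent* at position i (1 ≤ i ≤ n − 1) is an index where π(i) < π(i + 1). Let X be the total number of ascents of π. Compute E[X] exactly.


Write X = Σ X_I over i = 1, …, 273, with X_I the indicator of one ascent.
There are 273 indicators.
For each fixed i, the pair (π(i), π(i+1)) is a uniformly random ordered pair of distinct values from {1, …, 274}; by symmetry P[π(i) < π(i+1)] = 1/2.
By linearity: E[X] = 273 · (1/2) = (274 − 1) · (1/2) = 273/2 ≈ 136.50000.

E[X] = 273/2 = 136.50000.


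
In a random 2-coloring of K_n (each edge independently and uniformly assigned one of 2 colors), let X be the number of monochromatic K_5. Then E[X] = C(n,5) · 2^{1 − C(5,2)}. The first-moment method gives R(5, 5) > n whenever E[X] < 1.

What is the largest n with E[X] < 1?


We need C(n, 5) · 2^{1 − 10} < 1, i.e. C(n, 5) < 2^{10 − 1} = 512.
Check values of n near the boundary:
  n = 10: C(10, 5) = 252; 252 < 512? YES
  n = 11: C(11, 5) = 462; 462 < 512? YES
  n = 12: C(12, 5) = 792; 792 < 512? NO
The largest n with C(n, 5) < 512 is n = 11 (where E[X] = 231/256 ≈ 0.9023). Hence R(5, 5) > 11, i.e. R(5, 5) ≥ 12.

Largest n = 11; hence R(5, 5) > 11.


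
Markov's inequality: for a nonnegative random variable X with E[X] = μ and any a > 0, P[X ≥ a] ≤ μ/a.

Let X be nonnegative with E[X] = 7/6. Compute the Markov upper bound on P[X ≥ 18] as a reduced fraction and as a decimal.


μ = E[X] = 7/6, a = 18.
Markov: P[X ≥ 18] ≤ μ/a = (7/6)/18 = 7/108.
Numerically: ≈ 0.065.
(Since a = 18 > μ = 1.167, the bound 7/108 is < 1 and informative.)

P[X ≥ 18] ≤ 7/108 ≈ 0.065.


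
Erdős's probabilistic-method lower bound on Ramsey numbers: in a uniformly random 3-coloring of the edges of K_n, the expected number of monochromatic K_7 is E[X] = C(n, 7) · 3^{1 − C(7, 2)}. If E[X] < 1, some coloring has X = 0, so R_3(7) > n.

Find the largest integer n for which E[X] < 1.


We need C(n, 7) · 3^{1 − 21} < 1, i.e. C(n, 7) < 3^{21 − 1} = 3486784401.
Check values of n near the boundary:
  n = 77: C(77, 7) = 2404808340; 2404808340 < 3486784401? YES
  n = 78: C(78, 7) = 2641902120; 2641902120 < 3486784401? YES
  n = 79: C(79, 7) = 2898753715; 2898753715 < 3486784401? YES
  n = 80: C(80, 7) = 3176716400; 3176716400 < 3486784401? YES
  n = 81: C(81, 7) = 3477216600; 3477216600 < 3486784401? YES
  n = 82: C(82, 7) = 3801756816; 3801756816 < 3486784401? NO
  n = 83: C(83, 7) = 4151918628; 4151918628 < 3486784401? NO
  n = 84: C(84, 7) = 4529365776; 4529365776 < 3486784401? NO
The largest n with C(n, 7) < 3486784401 is n = 81 (where E[X] = 42928600/43046721 ≈ 0.997). Hence R_3(7) > 81, i.e. R_3(7) ≥ 82.

Largest n = 81; hence R_3(7) > 81.


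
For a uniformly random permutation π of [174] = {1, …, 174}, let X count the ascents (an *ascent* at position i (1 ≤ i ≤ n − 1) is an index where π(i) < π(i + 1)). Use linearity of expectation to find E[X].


Write X = Σ X_I over i = 1, …, 173, with X_I the indicator of one ascent.
There are 173 indicators.
For each fixed i, the pair (π(i), π(i+1)) is a uniformly random ordered pair of distinct values from {1, …, 174}; by symmetry P[π(i) < π(i+1)] = 1/2.
By linearity: E[X] = 173 · (1/2) = (174 − 1) · (1/2) = 173/2 ≈ 86.5000.

E[X] = 173/2 = 86.5000.


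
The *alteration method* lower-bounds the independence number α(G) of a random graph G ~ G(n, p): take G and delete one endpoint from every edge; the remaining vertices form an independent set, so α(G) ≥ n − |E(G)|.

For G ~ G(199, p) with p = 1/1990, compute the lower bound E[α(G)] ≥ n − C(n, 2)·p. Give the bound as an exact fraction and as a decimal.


E[|E(G)|] = C(199, 2)·p = 19701 · (1/1990) = 99/10.
E[α(G)] ≥ n − E[|E(G)|] = 199 − 99/10 = 1891/10.
Numerically: ≈ 189.100.
(This is only a lower bound; the true E[α(G)] may be larger.)

E[α(G)] ≥ 1891/10 ≈ 189.100.


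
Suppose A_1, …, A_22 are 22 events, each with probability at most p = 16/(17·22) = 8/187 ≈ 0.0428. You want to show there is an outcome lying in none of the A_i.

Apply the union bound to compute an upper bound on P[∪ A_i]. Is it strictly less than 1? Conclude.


Union bound: P[∪_{i=1}^{22} A_i] ≤ Σ_i P[A_i] ≤ 22·p = 22·(8/187) = 16/17.
Numerically: 16/17 ≈ 0.9412.
Is 16/17 < 1? YES.
Since P[∪ A_i] ≤ 16/17 < 1, the complement has P[∩ A_i^c] ≥ 1 − 16/17 = 1/17 > 0, so some outcome avoids every A_i.

22·p = 16/17 ≈ 0.9412; existence CERTIFIED by the union bound.


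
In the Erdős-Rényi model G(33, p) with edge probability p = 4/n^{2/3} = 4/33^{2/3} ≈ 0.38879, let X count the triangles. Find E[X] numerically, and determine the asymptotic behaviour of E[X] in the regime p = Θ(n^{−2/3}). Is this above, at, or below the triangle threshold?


Number of potential triangles: C(33, 3) = 5456.
Each occurs with probability p³ ≈ (0.38879)³ ≈ 5.8769513e-02.
By linearity: E[X] = C(33, 3)·p³ ≈ 5456 · 5.8769513e-02 ≈ 320.64646.
Since α = 2/3 < 1, p = c/n^{2/3} ≫ 1/n is above the triangle threshold p ~ 1/n. Asymptotically E[X] ~ (c³/6)·n^{3(1−α)} = (4³/6)·n^{1} → ∞; triangles are abundant w.h.p.

E[X] ≈ 320.64646; in regime p = Θ(1/n^{2/3}) E[X] diverges (above the triangle threshold p ~ 1/n).


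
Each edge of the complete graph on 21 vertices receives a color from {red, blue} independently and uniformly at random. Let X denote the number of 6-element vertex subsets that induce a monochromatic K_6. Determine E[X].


Let X = Σ_S X_S over the C(21, 6) = 54264 subsets S of size 6, where X_S = 1 if the K_6 on S is monochromatic.
For a fixed S, the K_6 on S has C(6, 2) = 15 edges. P[all 15 edges red] = (1/2)^15, and likewise for blue, so P[monochromatic] = 2·(1/2)^15 = 2^{1 − 15} = 1/16384.
By linearity of expectation: E[X] = C(21, 6) · 2^{1 − 15} = 54264 · 1/16384 = 6783/2048.
Numerically: E[X] ≈ 3.3120.

E[X] = C(21,6)·2^(1−C(6,2)) = 6783/2048 ≈ 3.3120.


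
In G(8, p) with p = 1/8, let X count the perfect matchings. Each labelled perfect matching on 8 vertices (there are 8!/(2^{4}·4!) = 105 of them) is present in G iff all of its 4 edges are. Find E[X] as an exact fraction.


K_8 has 8!/(2^{4}·4!) = 105 labelled perfect matchings.
For each such perfect matching H, let X_H = 1 if all 4 edges of H are present in G. Then P[X_H = 1] = p^{4} = (1/8)^{4} = 1/4096.
Summing the indicators: E[X] = Σ_H E[X_H] = 105 · p^{4} = 105 · 1/4096 = 105/4096.
Numerically: E[X] ≈ 0.02563.

E[X] = 105 · (1/8)^{4} = 105/4096 ≈ 0.02563.


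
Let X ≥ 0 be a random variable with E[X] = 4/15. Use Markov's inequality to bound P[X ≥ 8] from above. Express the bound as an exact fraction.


μ = E[X] = 4/15, a = 8.
Markov: P[X ≥ 8] ≤ μ/a = (4/15)/8 = 1/30.
Numerically: ≈ 0.033333.
(Since a = 8 > μ = 0.266667, the bound 1/30 is < 1 and informative.)

P[X ≥ 8] ≤ 1/30 ≈ 0.033333.


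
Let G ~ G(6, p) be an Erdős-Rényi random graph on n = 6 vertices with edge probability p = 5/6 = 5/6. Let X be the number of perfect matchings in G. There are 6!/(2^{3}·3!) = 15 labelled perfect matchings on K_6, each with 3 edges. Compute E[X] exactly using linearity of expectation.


K_6 has 6!/(2^{3}·3!) = 15 labelled perfect matchings.
For each such perfect matching H, let X_H = 1 if all 3 edges of H are present in G. Then P[X_H = 1] = p^{3} = (5/6)^{3} = 125/216.
By linearity of expectation: E[X] = Σ_H E[X_H] = 15 · p^{3} = 15 · 125/216 = 625/72.
Numerically: E[X] ≈ 8.68.

E[X] = 15 · (5/6)^{3} = 625/72 ≈ 8.68.


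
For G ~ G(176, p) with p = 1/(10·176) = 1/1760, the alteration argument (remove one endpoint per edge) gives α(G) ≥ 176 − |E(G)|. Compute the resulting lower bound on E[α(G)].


E[|E(G)|] = C(176, 2)·p = 15400 · (1/1760) = 35/4.
E[α(G)] ≥ n − E[|E(G)|] = 176 − 35/4 = 669/4.
Numerically: ≈ 167.250000.
(This is only a lower bound; the true E[α(G)] may be larger.)

E[α(G)] ≥ 669/4 ≈ 167.250000.


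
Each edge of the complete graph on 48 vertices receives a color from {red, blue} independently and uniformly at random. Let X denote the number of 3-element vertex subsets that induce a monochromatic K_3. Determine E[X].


Let X = Σ_S X_S over the C(48, 3) = 17296 subsets S of size 3, where X_S = 1 if the K_3 on S is monochromatic.
For a fixed S, the K_3 on S has C(3, 2) = 3 edges. P[all 3 edges red] = (1/2)^3, and likewise for blue, so P[monochromatic] = 2·(1/2)^3 = 2^{1 − 3} = 1/4.
By linearity: E[X] = C(48, 3) · 2^{1 − 3} = 17296 · 1/4 = 4324.
Numerically: E[X] ≈ 4324.0000.

E[X] = C(48,3)·2^(1−C(3,2)) = 4324 ≈ 4324.0000.


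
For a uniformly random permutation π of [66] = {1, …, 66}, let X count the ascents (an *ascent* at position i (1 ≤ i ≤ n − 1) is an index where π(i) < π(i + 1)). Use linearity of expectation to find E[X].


Write X = Σ X_I over i = 1, …, 65, with X_I the indicator of one ascent.
There are 65 indicators.
For each fixed i, the pair (π(i), π(i+1)) is a uniformly random ordered pair of distinct values from {1, …, 66}; by symmetry P[π(i) < π(i+1)] = 1/2.
By linearity: E[X] = 65 · (1/2) = (66 − 1) · (1/2) = 65/2 ≈ 32.500.

E[X] = 65/2 = 32.500.


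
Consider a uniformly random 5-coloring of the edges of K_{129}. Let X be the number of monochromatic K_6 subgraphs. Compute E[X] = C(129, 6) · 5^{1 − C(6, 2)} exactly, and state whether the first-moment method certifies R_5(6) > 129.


E[X] = C(129, 6) · 5^{1 − 15} = 5688177600 · 5^{−14} = 5688177600/6103515625.
As a reduced fraction: E[X] = 227527104/244140625 ≈ 0.9320.
Is E[X] < 1? YES.
Since E[X] < 1, there exists a 5-coloring of K_{129} with no monochromatic K_6; hence R_5(6) > 129.

E[X] = 227527104/244140625 ≈ 0.9320; E[X] < 1, so R_5(6) > 129.


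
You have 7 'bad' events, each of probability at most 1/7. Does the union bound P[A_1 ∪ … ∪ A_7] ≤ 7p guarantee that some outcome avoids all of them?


Union bound: P[∪_{i=1}^{7} A_i] ≤ Σ_i P[A_i] ≤ 7·p = 7·(1/7) = 1.
Numerically: 1 ≈ 1.00000.
Is 1 < 1? NO.
Since the bound 1 is ≥ 1, the union bound is uninformative here; it does NOT by itself certify existence.

7·p = 1 ≈ 1.00000; existence NOT certified by the union bound.


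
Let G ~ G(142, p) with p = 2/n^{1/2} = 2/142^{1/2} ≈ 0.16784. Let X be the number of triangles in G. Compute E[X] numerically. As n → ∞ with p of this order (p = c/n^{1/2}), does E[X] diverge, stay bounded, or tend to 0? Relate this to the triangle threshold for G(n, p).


Number of potential triangles: C(142, 3) = 467180.
Each occurs with probability p³ ≈ (0.16784)³ ≈ 4.7277823e-03.
By linearity: E[X] = C(142, 3)·p³ ≈ 467180 · 4.7277823e-03 ≈ 2208.72534.
Since α = 1/2 < 1, p = c/n^{1/2} ≫ 1/n is above the triangle threshold p ~ 1/n. Asymptotically E[X] ~ (c³/6)·n^{3(1−α)} = (2³/6)·n^{1.5} → ∞; triangles are abundant w.h.p.

E[X] ≈ 2208.72534; in regime p = Θ(1/n^{1/2}) E[X] diverges (above the triangle threshold p ~ 1/n).


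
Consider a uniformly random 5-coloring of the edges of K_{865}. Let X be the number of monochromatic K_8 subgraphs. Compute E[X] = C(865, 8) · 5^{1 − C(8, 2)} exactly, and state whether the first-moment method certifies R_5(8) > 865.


E[X] = C(865, 8) · 5^{1 − 28} = 7525050909487743060 · 5^{−27} = 7525050909487743060/7450580596923828125.
As a reduced fraction: E[X] = 1505010181897548612/1490116119384765625 ≈ 1.0100.
Is E[X] < 1? NO.
Since E[X] ≥ 1, the first-moment bound is inconclusive at n = 865; it does NOT by itself certify R_5(8) > 865.

E[X] = 1505010181897548612/1490116119384765625 ≈ 1.0100; E[X] ≥ 1; first-moment method inconclusive here.


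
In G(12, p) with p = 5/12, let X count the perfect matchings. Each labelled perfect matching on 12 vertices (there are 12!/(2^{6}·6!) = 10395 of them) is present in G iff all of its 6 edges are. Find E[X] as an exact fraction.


K_12 has 12!/(2^{6}·6!) = 10395 labelled perfect matchings.
For each such perfect matching H, let X_H = 1 if all 6 edges of H are present in G. Then P[X_H = 1] = p^{6} = (5/12)^{6} = 15625/2985984.
Summing the indicators: E[X] = Σ_H E[X_H] = 10395 · p^{6} = 10395 · 15625/2985984 = 6015625/110592.
Numerically: E[X] ≈ 54.4.

E[X] = 10395 · (5/12)^{6} = 6015625/110592 ≈ 54.4.


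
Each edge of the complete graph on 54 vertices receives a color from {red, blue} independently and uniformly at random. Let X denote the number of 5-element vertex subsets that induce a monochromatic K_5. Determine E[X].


Let X = Σ_S X_S over the C(54, 5) = 3162510 subsets S of size 5, where X_S = 1 if the K_5 on S is monochromatic.
For a fixed S, the K_5 on S has C(5, 2) = 10 edges. P[all 10 edges red] = (1/2)^10, and likewise for blue, so P[monochromatic] = 2·(1/2)^10 = 2^{1 − 10} = 1/512.
Summing: E[X] = C(54, 5) · 2^{1 − 10} = 3162510 · 1/512 = 1581255/256.
Numerically: E[X] ≈ 6176.777344.

E[X] = C(54,5)·2^(1−C(5,2)) = 1581255/256 ≈ 6176.777344.


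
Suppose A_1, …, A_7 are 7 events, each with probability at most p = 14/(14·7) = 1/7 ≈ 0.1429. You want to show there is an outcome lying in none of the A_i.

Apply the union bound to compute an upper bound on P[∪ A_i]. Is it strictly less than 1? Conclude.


Union bound: P[∪_{i=1}^{7} A_i] ≤ Σ_i P[A_i] ≤ 7·p = 7·(1/7) = 1.
Numerically: 1 ≈ 1.0000.
Is 1 < 1? NO.
Since the bound 1 is ≥ 1, the union bound is uninformative here; it does NOT by itself certify existence.

7·p = 1 ≈ 1.0000; existence NOT certified by the union bound.


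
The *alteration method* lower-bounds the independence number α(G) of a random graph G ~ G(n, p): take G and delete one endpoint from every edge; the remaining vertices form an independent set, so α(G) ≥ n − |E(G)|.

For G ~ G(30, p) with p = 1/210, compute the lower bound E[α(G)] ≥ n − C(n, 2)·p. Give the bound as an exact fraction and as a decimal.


E[|E(G)|] = C(30, 2)·p = 435 · (1/210) = 29/14.
E[α(G)] ≥ n − E[|E(G)|] = 30 − 29/14 = 391/14.
Numerically: ≈ 27.9286.
(This is only a lower bound; the true E[α(G)] may be larger.)

E[α(G)] ≥ 391/14 ≈ 27.9286.


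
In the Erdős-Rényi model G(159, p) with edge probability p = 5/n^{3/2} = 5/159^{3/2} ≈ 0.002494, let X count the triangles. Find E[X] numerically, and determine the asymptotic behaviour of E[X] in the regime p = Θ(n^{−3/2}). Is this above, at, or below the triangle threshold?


Number of potential triangles: C(159, 3) = 657359.
Each occurs with probability p³ ≈ (0.002494)³ ≈ 1.551040e-08.
By linearity: E[X] = C(159, 3)·p³ ≈ 657359 · 1.551040e-08 ≈ 0.0102.
Since α = 3/2 > 1, p = c/n^{3/2} = o(1/n) is below the triangle threshold p ~ 1/n. Asymptotically E[X] ~ (c³/6)·n^{3(1−α)} = (5³/6)·n^{-1.5} → 0, so by Markov's inequality G has no triangles w.h.p.

E[X] ≈ 0.0102; in regime p = Θ(1/n^{3/2}) E[X] tends to 0 (below the triangle threshold p ~ 1/n).


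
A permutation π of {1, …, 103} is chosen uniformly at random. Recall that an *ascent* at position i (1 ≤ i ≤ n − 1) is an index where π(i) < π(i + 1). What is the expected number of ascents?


Write X = Σ X_I over i = 1, …, 102, with X_I the indicator of one ascent.
There are 102 indicators.
For each fixed i, the pair (π(i), π(i+1)) is a uniformly random ordered pair of distinct values from {1, …, 103}; by symmetry P[π(i) < π(i+1)] = 1/2.
By linearity: E[X] = 102 · (1/2) = (103 − 1) · (1/2) = 51 ≈ 51.000.

E[X] = 51 = 51.000.


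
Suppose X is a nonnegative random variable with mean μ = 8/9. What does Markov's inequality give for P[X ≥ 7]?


μ = E[X] = 8/9, a = 7.
Markov: P[X ≥ 7] ≤ μ/a = (8/9)/7 = 8/63.
Numerically: ≈ 0.1270.
(Since a = 7 > μ = 0.8889, the bound 8/63 is < 1 and informative.)

P[X ≥ 7] ≤ 8/63 ≈ 0.1270.


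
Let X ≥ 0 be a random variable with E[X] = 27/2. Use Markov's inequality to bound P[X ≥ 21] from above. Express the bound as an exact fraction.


μ = E[X] = 27/2, a = 21.
Markov: P[X ≥ 21] ≤ μ/a = (27/2)/21 = 9/14.
Numerically: ≈ 0.6429.
(Since a = 21 > μ = 13.5000, the bound 9/14 is < 1 and informative.)

P[X ≥ 21] ≤ 9/14 ≈ 0.6429.


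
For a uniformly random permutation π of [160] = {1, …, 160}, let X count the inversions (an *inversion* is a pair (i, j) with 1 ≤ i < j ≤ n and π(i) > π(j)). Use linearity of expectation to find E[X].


Write X = Σ X_I over the C(160, 2) = 12720 pairs i < j, with X_I the indicator of one inversion.
There are 12720 indicators.
For each fixed pair i < j, the values π(i) and π(j) are two distinct elements of {1, …, 160} in uniformly random order; by symmetry P[π(i) > π(j)] = 1/2.
By linearity: E[X] = 12720 · (1/2) = C(160, 2) · (1/2) = 12720/2 = 6360 ≈ 6360.0000.

E[X] = 6360 = 6360.0000.


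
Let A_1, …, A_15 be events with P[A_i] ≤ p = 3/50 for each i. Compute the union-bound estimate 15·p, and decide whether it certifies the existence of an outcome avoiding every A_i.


Union bound: P[∪_{i=1}^{15} A_i] ≤ Σ_i P[A_i] ≤ 15·p = 15·(3/50) = 9/10.
Numerically: 9/10 ≈ 0.90000.
Is 9/10 < 1? YES.
Since P[∪ A_i] ≤ 9/10 < 1, the complement has P[∩ A_i^c] ≥ 1 − 9/10 = 1/10 > 0, so some outcome avoids every A_i.

15·p = 9/10 ≈ 0.90000; existence CERTIFIED by the union bound.


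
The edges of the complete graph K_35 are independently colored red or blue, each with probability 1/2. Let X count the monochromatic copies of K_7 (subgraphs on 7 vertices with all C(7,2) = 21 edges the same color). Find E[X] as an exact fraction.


Let X = Σ_S X_S over the C(35, 7) = 6724520 subsets S of size 7, where X_S = 1 if the K_7 on S is monochromatic.
For a fixed S, the K_7 on S has C(7, 2) = 21 edges. P[all 21 edges red] = (1/2)^21, and likewise for blue, so P[monochromatic] = 2·(1/2)^21 = 2^{1 − 21} = 1/1048576.
By linearity: E[X] = C(35, 7) · 2^{1 − 21} = 6724520 · 1/1048576 = 840565/131072.
Numerically: E[X] ≈ 6.413002.

E[X] = C(35,7)·2^(1−C(7,2)) = 840565/131072 ≈ 6.413002.


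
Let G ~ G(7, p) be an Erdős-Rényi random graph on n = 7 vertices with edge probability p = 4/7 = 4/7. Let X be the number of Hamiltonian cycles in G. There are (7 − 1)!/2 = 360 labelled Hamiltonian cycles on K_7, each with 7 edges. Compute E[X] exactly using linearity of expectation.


K_7 has (7 − 1)!/2 = 360 labelled Hamiltonian cycles.
For each such Hamiltonian cycle H, let X_H = 1 if all 7 edges of H are present in G. Then P[X_H = 1] = p^{7} = (4/7)^{7} = 16384/823543.
By linearity of expectation: E[X] = Σ_H E[X_H] = 360 · p^{7} = 360 · 16384/823543 = 5898240/823543.
Numerically: E[X] ≈ 7.16.

E[X] = 360 · (4/7)^{7} = 5898240/823543 ≈ 7.16.


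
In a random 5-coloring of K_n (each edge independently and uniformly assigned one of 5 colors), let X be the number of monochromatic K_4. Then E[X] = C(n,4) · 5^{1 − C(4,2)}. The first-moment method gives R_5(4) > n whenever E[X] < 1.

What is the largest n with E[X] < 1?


We need C(n, 4) · 5^{1 − 6} < 1, i.e. C(n, 4) < 5^{6 − 1} = 3125.
Check values of n near the boundary:
  n = 16: C(16, 4) = 1820; 1820 < 3125? YES
  n = 17: C(17, 4) = 2380; 2380 < 3125? YES
  n = 18: C(18, 4) = 3060; 3060 < 3125? YES
  n = 19: C(19, 4) = 3876; 3876 < 3125? NO
The largest n with C(n, 4) < 3125 is n = 18 (where E[X] = 612/625 ≈ 0.979200). Hence R_5(4) > 18, i.e. R_5(4) ≥ 19.

Largest n = 18; hence R_5(4) > 18.


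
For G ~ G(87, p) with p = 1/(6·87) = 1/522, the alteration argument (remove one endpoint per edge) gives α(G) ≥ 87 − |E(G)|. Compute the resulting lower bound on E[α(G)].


E[|E(G)|] = C(87, 2)·p = 3741 · (1/522) = 43/6.
E[α(G)] ≥ n − E[|E(G)|] = 87 − 43/6 = 479/6.
Numerically: ≈ 79.83333.
(This is only a lower bound; the true E[α(G)] may be larger.)

E[α(G)] ≥ 479/6 ≈ 79.83333.


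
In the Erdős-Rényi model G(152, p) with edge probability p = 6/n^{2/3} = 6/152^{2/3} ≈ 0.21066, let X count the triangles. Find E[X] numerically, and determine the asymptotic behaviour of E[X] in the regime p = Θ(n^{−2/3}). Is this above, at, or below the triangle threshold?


Number of potential triangles: C(152, 3) = 573800.
Each occurs with probability p³ ≈ (0.21066)³ ≈ 9.3490305e-03.
By linearity: E[X] = C(152, 3)·p³ ≈ 573800 · 9.3490305e-03 ≈ 5364.47368.
Since α = 2/3 < 1, p = c/n^{2/3} ≫ 1/n is above the triangle threshold p ~ 1/n. Asymptotically E[X] ~ (c³/6)·n^{3(1−α)} = (6³/6)·n^{1} → ∞; triangles are abundant w.h.p.

E[X] ≈ 5364.47368; in regime p = Θ(1/n^{2/3}) E[X] diverges (above the triangle threshold p ~ 1/n).


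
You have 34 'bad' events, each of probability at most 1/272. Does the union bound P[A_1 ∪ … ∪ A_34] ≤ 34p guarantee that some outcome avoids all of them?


Union bound: P[∪_{i=1}^{34} A_i] ≤ Σ_i P[A_i] ≤ 34·p = 34·(1/272) = 1/8.
Numerically: 1/8 ≈ 0.125.
Is 1/8 < 1? YES.
Since P[∪ A_i] ≤ 1/8 < 1, the complement has P[∩ A_i^c] ≥ 1 − 1/8 = 7/8 > 0, so some outcome avoids every A_i.

34·p = 1/8 ≈ 0.125; existence CERTIFIED by the union bound.


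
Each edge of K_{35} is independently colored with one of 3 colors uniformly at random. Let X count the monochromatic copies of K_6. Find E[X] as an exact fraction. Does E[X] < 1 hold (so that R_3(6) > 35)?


E[X] = C(35, 6) · 3^{1 − 15} = 1623160 · 3^{−14} = 1623160/4782969.
As a reduced fraction: E[X] = 1623160/4782969 ≈ 0.3394.
Is E[X] < 1? YES.
Since E[X] < 1, there exists a 3-coloring of K_{35} with no monochromatic K_6; hence R_3(6) > 35.

E[X] = 1623160/4782969 ≈ 0.3394; E[X] < 1, so R_3(6) > 35.


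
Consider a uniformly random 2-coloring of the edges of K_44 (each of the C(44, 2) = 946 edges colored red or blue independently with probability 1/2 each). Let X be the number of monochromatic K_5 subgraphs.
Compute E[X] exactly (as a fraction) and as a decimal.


Let X = Σ_S X_S over the C(44, 5) = 1086008 subsets S of size 5, where X_S = 1 if the K_5 on S is monochromatic.
For a fixed S, the K_5 on S has C(5, 2) = 10 edges. P[all 10 edges red] = (1/2)^10, and likewise for blue, so P[monochromatic] = 2·(1/2)^10 = 2^{1 − 10} = 1/512.
By linearity: E[X] = C(44, 5) · 2^{1 − 10} = 1086008 · 1/512 = 135751/64.
Numerically: E[X] ≈ 2121.10938.

E[X] = C(44,5)·2^(1−C(5,2)) = 135751/64 ≈ 2121.10938.


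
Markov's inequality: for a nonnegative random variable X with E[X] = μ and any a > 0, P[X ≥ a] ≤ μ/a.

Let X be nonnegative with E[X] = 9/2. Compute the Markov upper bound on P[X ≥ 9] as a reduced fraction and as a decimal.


μ = E[X] = 9/2, a = 9.
Markov: P[X ≥ 9] ≤ μ/a = (9/2)/9 = 1/2.
Numerically: ≈ 0.500.
(Since a = 9 > μ = 4.500, the bound 1/2 is < 1 and informative.)

P[X ≥ 9] ≤ 1/2 ≈ 0.500.


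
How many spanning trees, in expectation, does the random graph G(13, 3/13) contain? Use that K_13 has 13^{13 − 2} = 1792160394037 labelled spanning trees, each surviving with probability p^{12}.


K_13 has 13^{13 − 2} = 1792160394037 labelled spanning trees.
For each such spanning tree H, let X_H = 1 if all 12 edges of H are present in G. Then P[X_H = 1] = p^{12} = (3/13)^{12} = 531441/23298085122481.
By linearity of expectation: E[X] = Σ_H E[X_H] = 1792160394037 · p^{12} = 1792160394037 · 531441/23298085122481 = 531441/13.
Numerically: E[X] ≈ 40880.

E[X] = 1792160394037 · (3/13)^{12} = 531441/13 ≈ 40880.


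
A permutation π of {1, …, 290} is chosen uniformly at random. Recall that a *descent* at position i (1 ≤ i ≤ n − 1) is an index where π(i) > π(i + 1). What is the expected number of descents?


Write X = Σ X_I over i = 1, …, 289, with X_I the indicator of one descent.
There are 289 indicators.
For each fixed i, the pair (π(i), π(i+1)) is a uniformly random ordered pair of distinct values from {1, …, 290}; by symmetry P[π(i) > π(i+1)] = 1/2.
By linearity: E[X] = 289 · (1/2) = (290 − 1) · (1/2) = 289/2 ≈ 144.500.

E[X] = 289/2 = 144.500.


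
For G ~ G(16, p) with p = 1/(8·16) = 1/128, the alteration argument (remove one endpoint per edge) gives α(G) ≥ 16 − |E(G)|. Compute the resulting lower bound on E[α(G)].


E[|E(G)|] = C(16, 2)·p = 120 · (1/128) = 15/16.
E[α(G)] ≥ n − E[|E(G)|] = 16 − 15/16 = 241/16.
Numerically: ≈ 15.0625.
(This is only a lower bound; the true E[α(G)] may be larger.)

E[α(G)] ≥ 241/16 ≈ 15.0625.


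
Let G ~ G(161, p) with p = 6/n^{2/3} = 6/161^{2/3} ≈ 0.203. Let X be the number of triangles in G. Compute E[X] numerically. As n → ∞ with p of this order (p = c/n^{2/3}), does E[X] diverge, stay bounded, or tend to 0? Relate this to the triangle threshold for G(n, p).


Number of potential triangles: C(161, 3) = 682640.
Each occurs with probability p³ ≈ (0.203)³ ≈ 8.33301e-03.
By linearity: E[X] = C(161, 3)·p³ ≈ 682640 · 8.33301e-03 ≈ 5688.447.
Since α = 2/3 < 1, p = c/n^{2/3} ≫ 1/n is above the triangle threshold p ~ 1/n. Asymptotically E[X] ~ (c³/6)·n^{3(1−α)} = (6³/6)·n^{1} → ∞; triangles are abundant w.h.p.

E[X] ≈ 5688.447; in regime p = Θ(1/n^{2/3}) E[X] diverges (above the triangle threshold p ~ 1/n).


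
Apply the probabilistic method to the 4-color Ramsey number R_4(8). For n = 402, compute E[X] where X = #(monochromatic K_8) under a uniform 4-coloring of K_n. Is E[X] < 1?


E[X] = C(402, 8) · 4^{1 − 28} = 15770615726749950 · 4^{−27} = 15770615726749950/18014398509481984.
As a reduced fraction: E[X] = 7885307863374975/9007199254740992 ≈ 0.8754.
Is E[X] < 1? YES.
Since E[X] < 1, there exists a 4-coloring of K_{402} with no monochromatic K_8; hence R_4(8) > 402.

E[X] = 7885307863374975/9007199254740992 ≈ 0.8754; E[X] < 1, so R_4(8) > 402.


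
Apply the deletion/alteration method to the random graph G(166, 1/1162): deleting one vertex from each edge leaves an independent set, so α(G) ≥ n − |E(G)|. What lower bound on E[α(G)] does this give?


E[|E(G)|] = C(166, 2)·p = 13695 · (1/1162) = 165/14.
E[α(G)] ≥ n − E[|E(G)|] = 166 − 165/14 = 2159/14.
Numerically: ≈ 154.214.
(This is only a lower bound; the true E[α(G)] may be larger.)

E[α(G)] ≥ 2159/14 ≈ 154.214.


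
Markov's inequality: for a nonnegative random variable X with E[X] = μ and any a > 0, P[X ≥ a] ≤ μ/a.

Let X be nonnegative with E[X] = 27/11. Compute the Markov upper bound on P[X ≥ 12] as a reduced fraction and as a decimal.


μ = E[X] = 27/11, a = 12.
Markov: P[X ≥ 12] ≤ μ/a = (27/11)/12 = 9/44.
Numerically: ≈ 0.204545.
(Since a = 12 > μ = 2.454545, the bound 9/44 is < 1 and informative.)

P[X ≥ 12] ≤ 9/44 ≈ 0.204545.


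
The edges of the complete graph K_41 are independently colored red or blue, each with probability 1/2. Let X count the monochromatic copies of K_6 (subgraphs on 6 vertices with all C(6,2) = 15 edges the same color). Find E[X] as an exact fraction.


Let X = Σ_S X_S over the C(41, 6) = 4496388 subsets S of size 6, where X_S = 1 if the K_6 on S is monochromatic.
For a fixed S, the K_6 on S has C(6, 2) = 15 edges. P[all 15 edges red] = (1/2)^15, and likewise for blue, so P[monochromatic] = 2·(1/2)^15 = 2^{1 − 15} = 1/16384.
Summing: E[X] = C(41, 6) · 2^{1 − 15} = 4496388 · 1/16384 = 1124097/4096.
Numerically: E[X] ≈ 274.43774.

E[X] = C(41,6)·2^(1−C(6,2)) = 1124097/4096 ≈ 274.43774.


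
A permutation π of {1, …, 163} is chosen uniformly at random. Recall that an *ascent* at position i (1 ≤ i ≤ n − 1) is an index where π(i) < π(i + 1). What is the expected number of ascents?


Write X = Σ X_I over i = 1, …, 162, with X_I the indicator of one ascent.
There are 162 indicators.
For each fixed i, the pair (π(i), π(i+1)) is a uniformly random ordered pair of distinct values from {1, …, 163}; by symmetry P[π(i) < π(i+1)] = 1/2.
By linearity: E[X] = 162 · (1/2) = (163 − 1) · (1/2) = 81 ≈ 81.000000.

E[X] = 81 = 81.000000.


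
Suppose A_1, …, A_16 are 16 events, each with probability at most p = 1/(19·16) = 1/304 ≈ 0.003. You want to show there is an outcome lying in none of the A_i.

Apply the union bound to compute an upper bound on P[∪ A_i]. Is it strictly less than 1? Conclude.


Union bound: P[∪_{i=1}^{16} A_i] ≤ Σ_i P[A_i] ≤ 16·p = 16·(1/304) = 1/19.
Numerically: 1/19 ≈ 0.053.
Is 1/19 < 1? YES.
Since P[∪ A_i] ≤ 1/19 < 1, the complement has P[∩ A_i^c] ≥ 1 − 1/19 = 18/19 > 0, so some outcome avoids every A_i.

16·p = 1/19 ≈ 0.053; existence CERTIFIED by the union bound.


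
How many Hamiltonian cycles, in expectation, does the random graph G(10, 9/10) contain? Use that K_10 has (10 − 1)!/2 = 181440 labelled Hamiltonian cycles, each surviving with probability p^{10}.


K_10 has (10 − 1)!/2 = 181440 labelled Hamiltonian cycles.
For each such Hamiltonian cycle H, let X_H = 1 if all 10 edges of H are present in G. Then P[X_H = 1] = p^{10} = (9/10)^{10} = 3486784401/10000000000.
By linearity of expectation: E[X] = Σ_H E[X_H] = 181440 · p^{10} = 181440 · 3486784401/10000000000 = 1977006755367/31250000.
Numerically: E[X] ≈ 6.326e+04.

E[X] = 181440 · (9/10)^{10} = 1977006755367/31250000 ≈ 6.326e+04.


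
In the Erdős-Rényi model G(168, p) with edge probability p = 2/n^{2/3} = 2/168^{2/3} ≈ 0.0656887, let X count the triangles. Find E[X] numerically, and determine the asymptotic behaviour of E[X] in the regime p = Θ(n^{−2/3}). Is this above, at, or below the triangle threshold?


Number of potential triangles: C(168, 3) = 776216.
Each occurs with probability p³ ≈ (0.0656887)³ ≈ 2.83446712e-04.
By linearity: E[X] = C(168, 3)·p³ ≈ 776216 · 2.83446712e-04 ≈ 220.015873.
Since α = 2/3 < 1, p = c/n^{2/3} ≫ 1/n is above the triangle threshold p ~ 1/n. Asymptotically E[X] ~ (c³/6)·n^{3(1−α)} = (2³/6)·n^{1} → ∞; triangles are abundant w.h.p.

E[X] ≈ 220.015873; in regime p = Θ(1/n^{2/3}) E[X] diverges (above the triangle threshold p ~ 1/n).
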